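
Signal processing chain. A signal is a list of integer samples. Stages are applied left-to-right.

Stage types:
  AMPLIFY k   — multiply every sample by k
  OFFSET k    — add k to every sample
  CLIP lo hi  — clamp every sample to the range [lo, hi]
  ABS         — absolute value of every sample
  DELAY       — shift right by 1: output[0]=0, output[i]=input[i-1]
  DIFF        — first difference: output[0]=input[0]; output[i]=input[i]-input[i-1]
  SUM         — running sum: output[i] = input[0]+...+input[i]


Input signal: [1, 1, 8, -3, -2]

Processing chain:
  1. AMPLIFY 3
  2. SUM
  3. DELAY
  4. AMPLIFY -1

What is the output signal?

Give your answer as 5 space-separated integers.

Answer: 0 -3 -6 -30 -21

Derivation:
Input: [1, 1, 8, -3, -2]
Stage 1 (AMPLIFY 3): 1*3=3, 1*3=3, 8*3=24, -3*3=-9, -2*3=-6 -> [3, 3, 24, -9, -6]
Stage 2 (SUM): sum[0..0]=3, sum[0..1]=6, sum[0..2]=30, sum[0..3]=21, sum[0..4]=15 -> [3, 6, 30, 21, 15]
Stage 3 (DELAY): [0, 3, 6, 30, 21] = [0, 3, 6, 30, 21] -> [0, 3, 6, 30, 21]
Stage 4 (AMPLIFY -1): 0*-1=0, 3*-1=-3, 6*-1=-6, 30*-1=-30, 21*-1=-21 -> [0, -3, -6, -30, -21]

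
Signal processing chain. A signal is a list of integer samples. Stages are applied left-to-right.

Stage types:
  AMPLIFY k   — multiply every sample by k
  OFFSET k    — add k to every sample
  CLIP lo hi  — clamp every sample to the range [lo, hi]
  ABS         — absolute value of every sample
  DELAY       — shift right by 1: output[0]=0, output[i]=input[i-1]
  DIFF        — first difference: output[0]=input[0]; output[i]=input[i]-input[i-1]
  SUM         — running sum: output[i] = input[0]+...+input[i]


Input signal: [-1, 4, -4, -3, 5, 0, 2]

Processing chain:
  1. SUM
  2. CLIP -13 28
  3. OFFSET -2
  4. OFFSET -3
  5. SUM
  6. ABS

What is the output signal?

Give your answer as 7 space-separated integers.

Answer: 6 8 14 23 27 31 33

Derivation:
Input: [-1, 4, -4, -3, 5, 0, 2]
Stage 1 (SUM): sum[0..0]=-1, sum[0..1]=3, sum[0..2]=-1, sum[0..3]=-4, sum[0..4]=1, sum[0..5]=1, sum[0..6]=3 -> [-1, 3, -1, -4, 1, 1, 3]
Stage 2 (CLIP -13 28): clip(-1,-13,28)=-1, clip(3,-13,28)=3, clip(-1,-13,28)=-1, clip(-4,-13,28)=-4, clip(1,-13,28)=1, clip(1,-13,28)=1, clip(3,-13,28)=3 -> [-1, 3, -1, -4, 1, 1, 3]
Stage 3 (OFFSET -2): -1+-2=-3, 3+-2=1, -1+-2=-3, -4+-2=-6, 1+-2=-1, 1+-2=-1, 3+-2=1 -> [-3, 1, -3, -6, -1, -1, 1]
Stage 4 (OFFSET -3): -3+-3=-6, 1+-3=-2, -3+-3=-6, -6+-3=-9, -1+-3=-4, -1+-3=-4, 1+-3=-2 -> [-6, -2, -6, -9, -4, -4, -2]
Stage 5 (SUM): sum[0..0]=-6, sum[0..1]=-8, sum[0..2]=-14, sum[0..3]=-23, sum[0..4]=-27, sum[0..5]=-31, sum[0..6]=-33 -> [-6, -8, -14, -23, -27, -31, -33]
Stage 6 (ABS): |-6|=6, |-8|=8, |-14|=14, |-23|=23, |-27|=27, |-31|=31, |-33|=33 -> [6, 8, 14, 23, 27, 31, 33]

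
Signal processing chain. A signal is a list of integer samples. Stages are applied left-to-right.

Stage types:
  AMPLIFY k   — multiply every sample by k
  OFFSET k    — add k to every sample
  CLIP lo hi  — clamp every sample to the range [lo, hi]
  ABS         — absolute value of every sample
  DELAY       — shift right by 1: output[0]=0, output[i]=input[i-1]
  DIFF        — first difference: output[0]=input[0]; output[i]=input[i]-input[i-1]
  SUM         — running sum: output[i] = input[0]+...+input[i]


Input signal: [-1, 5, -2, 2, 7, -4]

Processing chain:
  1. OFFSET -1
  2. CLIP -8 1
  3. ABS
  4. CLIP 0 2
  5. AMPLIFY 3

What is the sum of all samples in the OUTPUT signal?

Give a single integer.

Input: [-1, 5, -2, 2, 7, -4]
Stage 1 (OFFSET -1): -1+-1=-2, 5+-1=4, -2+-1=-3, 2+-1=1, 7+-1=6, -4+-1=-5 -> [-2, 4, -3, 1, 6, -5]
Stage 2 (CLIP -8 1): clip(-2,-8,1)=-2, clip(4,-8,1)=1, clip(-3,-8,1)=-3, clip(1,-8,1)=1, clip(6,-8,1)=1, clip(-5,-8,1)=-5 -> [-2, 1, -3, 1, 1, -5]
Stage 3 (ABS): |-2|=2, |1|=1, |-3|=3, |1|=1, |1|=1, |-5|=5 -> [2, 1, 3, 1, 1, 5]
Stage 4 (CLIP 0 2): clip(2,0,2)=2, clip(1,0,2)=1, clip(3,0,2)=2, clip(1,0,2)=1, clip(1,0,2)=1, clip(5,0,2)=2 -> [2, 1, 2, 1, 1, 2]
Stage 5 (AMPLIFY 3): 2*3=6, 1*3=3, 2*3=6, 1*3=3, 1*3=3, 2*3=6 -> [6, 3, 6, 3, 3, 6]
Output sum: 27

Answer: 27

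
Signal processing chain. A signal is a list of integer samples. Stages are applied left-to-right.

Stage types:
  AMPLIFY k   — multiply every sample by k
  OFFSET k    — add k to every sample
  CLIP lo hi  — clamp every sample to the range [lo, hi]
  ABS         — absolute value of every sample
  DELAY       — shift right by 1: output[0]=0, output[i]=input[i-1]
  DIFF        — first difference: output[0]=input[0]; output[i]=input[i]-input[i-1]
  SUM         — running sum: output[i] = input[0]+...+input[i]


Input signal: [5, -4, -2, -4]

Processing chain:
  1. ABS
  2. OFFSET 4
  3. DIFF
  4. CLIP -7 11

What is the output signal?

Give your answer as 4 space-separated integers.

Input: [5, -4, -2, -4]
Stage 1 (ABS): |5|=5, |-4|=4, |-2|=2, |-4|=4 -> [5, 4, 2, 4]
Stage 2 (OFFSET 4): 5+4=9, 4+4=8, 2+4=6, 4+4=8 -> [9, 8, 6, 8]
Stage 3 (DIFF): s[0]=9, 8-9=-1, 6-8=-2, 8-6=2 -> [9, -1, -2, 2]
Stage 4 (CLIP -7 11): clip(9,-7,11)=9, clip(-1,-7,11)=-1, clip(-2,-7,11)=-2, clip(2,-7,11)=2 -> [9, -1, -2, 2]

Answer: 9 -1 -2 2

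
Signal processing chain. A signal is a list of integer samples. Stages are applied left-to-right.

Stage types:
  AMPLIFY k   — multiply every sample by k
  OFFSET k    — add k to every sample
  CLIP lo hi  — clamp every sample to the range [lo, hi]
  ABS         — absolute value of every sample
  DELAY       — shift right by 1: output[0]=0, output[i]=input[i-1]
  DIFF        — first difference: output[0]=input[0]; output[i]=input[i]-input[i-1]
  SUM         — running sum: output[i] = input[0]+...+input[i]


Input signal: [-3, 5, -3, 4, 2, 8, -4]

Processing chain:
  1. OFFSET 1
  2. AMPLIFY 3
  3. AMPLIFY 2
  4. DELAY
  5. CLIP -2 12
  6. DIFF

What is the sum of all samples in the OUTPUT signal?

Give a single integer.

Answer: 12

Derivation:
Input: [-3, 5, -3, 4, 2, 8, -4]
Stage 1 (OFFSET 1): -3+1=-2, 5+1=6, -3+1=-2, 4+1=5, 2+1=3, 8+1=9, -4+1=-3 -> [-2, 6, -2, 5, 3, 9, -3]
Stage 2 (AMPLIFY 3): -2*3=-6, 6*3=18, -2*3=-6, 5*3=15, 3*3=9, 9*3=27, -3*3=-9 -> [-6, 18, -6, 15, 9, 27, -9]
Stage 3 (AMPLIFY 2): -6*2=-12, 18*2=36, -6*2=-12, 15*2=30, 9*2=18, 27*2=54, -9*2=-18 -> [-12, 36, -12, 30, 18, 54, -18]
Stage 4 (DELAY): [0, -12, 36, -12, 30, 18, 54] = [0, -12, 36, -12, 30, 18, 54] -> [0, -12, 36, -12, 30, 18, 54]
Stage 5 (CLIP -2 12): clip(0,-2,12)=0, clip(-12,-2,12)=-2, clip(36,-2,12)=12, clip(-12,-2,12)=-2, clip(30,-2,12)=12, clip(18,-2,12)=12, clip(54,-2,12)=12 -> [0, -2, 12, -2, 12, 12, 12]
Stage 6 (DIFF): s[0]=0, -2-0=-2, 12--2=14, -2-12=-14, 12--2=14, 12-12=0, 12-12=0 -> [0, -2, 14, -14, 14, 0, 0]
Output sum: 12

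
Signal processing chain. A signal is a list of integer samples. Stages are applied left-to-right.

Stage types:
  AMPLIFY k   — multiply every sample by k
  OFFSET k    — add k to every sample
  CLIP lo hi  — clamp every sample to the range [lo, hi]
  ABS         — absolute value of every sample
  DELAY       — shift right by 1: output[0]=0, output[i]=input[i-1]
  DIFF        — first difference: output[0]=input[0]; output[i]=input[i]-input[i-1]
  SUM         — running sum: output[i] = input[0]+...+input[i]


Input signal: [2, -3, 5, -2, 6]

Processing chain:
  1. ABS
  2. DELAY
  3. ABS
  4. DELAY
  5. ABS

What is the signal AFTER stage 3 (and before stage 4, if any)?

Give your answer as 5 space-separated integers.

Input: [2, -3, 5, -2, 6]
Stage 1 (ABS): |2|=2, |-3|=3, |5|=5, |-2|=2, |6|=6 -> [2, 3, 5, 2, 6]
Stage 2 (DELAY): [0, 2, 3, 5, 2] = [0, 2, 3, 5, 2] -> [0, 2, 3, 5, 2]
Stage 3 (ABS): |0|=0, |2|=2, |3|=3, |5|=5, |2|=2 -> [0, 2, 3, 5, 2]

Answer: 0 2 3 5 2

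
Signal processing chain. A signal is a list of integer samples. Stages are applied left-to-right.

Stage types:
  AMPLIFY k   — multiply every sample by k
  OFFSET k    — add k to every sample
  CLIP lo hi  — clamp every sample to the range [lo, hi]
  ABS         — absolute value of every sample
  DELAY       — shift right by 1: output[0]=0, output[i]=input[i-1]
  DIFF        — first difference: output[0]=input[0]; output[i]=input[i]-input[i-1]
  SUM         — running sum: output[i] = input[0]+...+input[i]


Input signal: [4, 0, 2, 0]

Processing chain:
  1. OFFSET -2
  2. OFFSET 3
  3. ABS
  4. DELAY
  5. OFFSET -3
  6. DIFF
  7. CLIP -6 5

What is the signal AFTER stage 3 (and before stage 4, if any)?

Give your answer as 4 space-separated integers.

Input: [4, 0, 2, 0]
Stage 1 (OFFSET -2): 4+-2=2, 0+-2=-2, 2+-2=0, 0+-2=-2 -> [2, -2, 0, -2]
Stage 2 (OFFSET 3): 2+3=5, -2+3=1, 0+3=3, -2+3=1 -> [5, 1, 3, 1]
Stage 3 (ABS): |5|=5, |1|=1, |3|=3, |1|=1 -> [5, 1, 3, 1]

Answer: 5 1 3 1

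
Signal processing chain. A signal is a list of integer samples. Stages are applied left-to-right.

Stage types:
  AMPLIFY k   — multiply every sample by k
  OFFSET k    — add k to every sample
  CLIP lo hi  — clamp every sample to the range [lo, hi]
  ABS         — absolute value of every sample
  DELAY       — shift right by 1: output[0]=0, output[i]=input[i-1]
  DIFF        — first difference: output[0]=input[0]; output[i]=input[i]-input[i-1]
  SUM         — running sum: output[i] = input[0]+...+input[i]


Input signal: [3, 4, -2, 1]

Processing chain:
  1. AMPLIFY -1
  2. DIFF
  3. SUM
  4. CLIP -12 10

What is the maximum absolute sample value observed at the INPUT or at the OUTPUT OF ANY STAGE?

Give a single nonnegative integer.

Answer: 6

Derivation:
Input: [3, 4, -2, 1] (max |s|=4)
Stage 1 (AMPLIFY -1): 3*-1=-3, 4*-1=-4, -2*-1=2, 1*-1=-1 -> [-3, -4, 2, -1] (max |s|=4)
Stage 2 (DIFF): s[0]=-3, -4--3=-1, 2--4=6, -1-2=-3 -> [-3, -1, 6, -3] (max |s|=6)
Stage 3 (SUM): sum[0..0]=-3, sum[0..1]=-4, sum[0..2]=2, sum[0..3]=-1 -> [-3, -4, 2, -1] (max |s|=4)
Stage 4 (CLIP -12 10): clip(-3,-12,10)=-3, clip(-4,-12,10)=-4, clip(2,-12,10)=2, clip(-1,-12,10)=-1 -> [-3, -4, 2, -1] (max |s|=4)
Overall max amplitude: 6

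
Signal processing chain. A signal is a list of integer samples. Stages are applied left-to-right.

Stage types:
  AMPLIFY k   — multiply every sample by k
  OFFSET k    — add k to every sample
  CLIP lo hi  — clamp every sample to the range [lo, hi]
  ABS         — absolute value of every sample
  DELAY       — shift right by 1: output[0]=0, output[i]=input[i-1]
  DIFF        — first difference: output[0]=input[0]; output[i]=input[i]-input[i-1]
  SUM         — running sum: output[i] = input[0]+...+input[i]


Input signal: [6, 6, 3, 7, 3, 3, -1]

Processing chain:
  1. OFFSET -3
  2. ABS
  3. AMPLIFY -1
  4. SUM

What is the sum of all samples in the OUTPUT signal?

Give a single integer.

Answer: -59

Derivation:
Input: [6, 6, 3, 7, 3, 3, -1]
Stage 1 (OFFSET -3): 6+-3=3, 6+-3=3, 3+-3=0, 7+-3=4, 3+-3=0, 3+-3=0, -1+-3=-4 -> [3, 3, 0, 4, 0, 0, -4]
Stage 2 (ABS): |3|=3, |3|=3, |0|=0, |4|=4, |0|=0, |0|=0, |-4|=4 -> [3, 3, 0, 4, 0, 0, 4]
Stage 3 (AMPLIFY -1): 3*-1=-3, 3*-1=-3, 0*-1=0, 4*-1=-4, 0*-1=0, 0*-1=0, 4*-1=-4 -> [-3, -3, 0, -4, 0, 0, -4]
Stage 4 (SUM): sum[0..0]=-3, sum[0..1]=-6, sum[0..2]=-6, sum[0..3]=-10, sum[0..4]=-10, sum[0..5]=-10, sum[0..6]=-14 -> [-3, -6, -6, -10, -10, -10, -14]
Output sum: -59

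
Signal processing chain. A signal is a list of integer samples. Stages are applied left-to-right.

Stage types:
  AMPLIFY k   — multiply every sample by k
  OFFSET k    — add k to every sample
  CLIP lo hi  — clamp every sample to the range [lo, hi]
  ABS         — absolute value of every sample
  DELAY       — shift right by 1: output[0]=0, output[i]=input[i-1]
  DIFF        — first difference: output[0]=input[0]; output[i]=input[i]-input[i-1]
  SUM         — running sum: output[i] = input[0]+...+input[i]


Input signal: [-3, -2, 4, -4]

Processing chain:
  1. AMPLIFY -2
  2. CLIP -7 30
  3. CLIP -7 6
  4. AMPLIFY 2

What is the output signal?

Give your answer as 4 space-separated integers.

Input: [-3, -2, 4, -4]
Stage 1 (AMPLIFY -2): -3*-2=6, -2*-2=4, 4*-2=-8, -4*-2=8 -> [6, 4, -8, 8]
Stage 2 (CLIP -7 30): clip(6,-7,30)=6, clip(4,-7,30)=4, clip(-8,-7,30)=-7, clip(8,-7,30)=8 -> [6, 4, -7, 8]
Stage 3 (CLIP -7 6): clip(6,-7,6)=6, clip(4,-7,6)=4, clip(-7,-7,6)=-7, clip(8,-7,6)=6 -> [6, 4, -7, 6]
Stage 4 (AMPLIFY 2): 6*2=12, 4*2=8, -7*2=-14, 6*2=12 -> [12, 8, -14, 12]

Answer: 12 8 -14 12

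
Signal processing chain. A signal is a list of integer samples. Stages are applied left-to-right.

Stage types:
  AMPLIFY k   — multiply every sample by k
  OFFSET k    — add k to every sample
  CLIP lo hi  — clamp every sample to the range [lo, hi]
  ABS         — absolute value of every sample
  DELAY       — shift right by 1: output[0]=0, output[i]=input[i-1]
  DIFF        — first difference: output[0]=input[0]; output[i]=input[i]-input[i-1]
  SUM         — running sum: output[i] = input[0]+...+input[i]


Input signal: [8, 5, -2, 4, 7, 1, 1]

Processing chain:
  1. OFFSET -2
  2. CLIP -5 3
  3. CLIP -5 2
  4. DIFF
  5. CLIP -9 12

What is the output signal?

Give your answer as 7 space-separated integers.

Input: [8, 5, -2, 4, 7, 1, 1]
Stage 1 (OFFSET -2): 8+-2=6, 5+-2=3, -2+-2=-4, 4+-2=2, 7+-2=5, 1+-2=-1, 1+-2=-1 -> [6, 3, -4, 2, 5, -1, -1]
Stage 2 (CLIP -5 3): clip(6,-5,3)=3, clip(3,-5,3)=3, clip(-4,-5,3)=-4, clip(2,-5,3)=2, clip(5,-5,3)=3, clip(-1,-5,3)=-1, clip(-1,-5,3)=-1 -> [3, 3, -4, 2, 3, -1, -1]
Stage 3 (CLIP -5 2): clip(3,-5,2)=2, clip(3,-5,2)=2, clip(-4,-5,2)=-4, clip(2,-5,2)=2, clip(3,-5,2)=2, clip(-1,-5,2)=-1, clip(-1,-5,2)=-1 -> [2, 2, -4, 2, 2, -1, -1]
Stage 4 (DIFF): s[0]=2, 2-2=0, -4-2=-6, 2--4=6, 2-2=0, -1-2=-3, -1--1=0 -> [2, 0, -6, 6, 0, -3, 0]
Stage 5 (CLIP -9 12): clip(2,-9,12)=2, clip(0,-9,12)=0, clip(-6,-9,12)=-6, clip(6,-9,12)=6, clip(0,-9,12)=0, clip(-3,-9,12)=-3, clip(0,-9,12)=0 -> [2, 0, -6, 6, 0, -3, 0]

Answer: 2 0 -6 6 0 -3 0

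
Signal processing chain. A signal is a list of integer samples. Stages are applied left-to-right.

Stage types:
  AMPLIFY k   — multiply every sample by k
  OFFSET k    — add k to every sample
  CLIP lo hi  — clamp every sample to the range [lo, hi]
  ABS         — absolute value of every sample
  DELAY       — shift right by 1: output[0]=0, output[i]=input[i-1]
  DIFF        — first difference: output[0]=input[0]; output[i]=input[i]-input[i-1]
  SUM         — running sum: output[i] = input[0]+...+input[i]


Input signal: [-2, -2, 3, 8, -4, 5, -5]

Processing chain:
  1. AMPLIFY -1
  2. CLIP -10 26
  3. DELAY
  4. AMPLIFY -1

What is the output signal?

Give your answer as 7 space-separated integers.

Input: [-2, -2, 3, 8, -4, 5, -5]
Stage 1 (AMPLIFY -1): -2*-1=2, -2*-1=2, 3*-1=-3, 8*-1=-8, -4*-1=4, 5*-1=-5, -5*-1=5 -> [2, 2, -3, -8, 4, -5, 5]
Stage 2 (CLIP -10 26): clip(2,-10,26)=2, clip(2,-10,26)=2, clip(-3,-10,26)=-3, clip(-8,-10,26)=-8, clip(4,-10,26)=4, clip(-5,-10,26)=-5, clip(5,-10,26)=5 -> [2, 2, -3, -8, 4, -5, 5]
Stage 3 (DELAY): [0, 2, 2, -3, -8, 4, -5] = [0, 2, 2, -3, -8, 4, -5] -> [0, 2, 2, -3, -8, 4, -5]
Stage 4 (AMPLIFY -1): 0*-1=0, 2*-1=-2, 2*-1=-2, -3*-1=3, -8*-1=8, 4*-1=-4, -5*-1=5 -> [0, -2, -2, 3, 8, -4, 5]

Answer: 0 -2 -2 3 8 -4 5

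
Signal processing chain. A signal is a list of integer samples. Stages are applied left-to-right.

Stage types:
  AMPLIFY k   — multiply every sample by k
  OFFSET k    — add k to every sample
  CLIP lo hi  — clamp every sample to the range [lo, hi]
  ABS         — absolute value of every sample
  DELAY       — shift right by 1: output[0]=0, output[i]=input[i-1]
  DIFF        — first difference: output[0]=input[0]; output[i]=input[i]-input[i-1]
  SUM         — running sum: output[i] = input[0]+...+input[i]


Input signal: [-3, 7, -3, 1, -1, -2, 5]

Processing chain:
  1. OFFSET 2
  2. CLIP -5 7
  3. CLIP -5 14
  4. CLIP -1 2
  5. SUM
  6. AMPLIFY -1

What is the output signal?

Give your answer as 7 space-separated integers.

Answer: 1 -1 0 -2 -3 -3 -5

Derivation:
Input: [-3, 7, -3, 1, -1, -2, 5]
Stage 1 (OFFSET 2): -3+2=-1, 7+2=9, -3+2=-1, 1+2=3, -1+2=1, -2+2=0, 5+2=7 -> [-1, 9, -1, 3, 1, 0, 7]
Stage 2 (CLIP -5 7): clip(-1,-5,7)=-1, clip(9,-5,7)=7, clip(-1,-5,7)=-1, clip(3,-5,7)=3, clip(1,-5,7)=1, clip(0,-5,7)=0, clip(7,-5,7)=7 -> [-1, 7, -1, 3, 1, 0, 7]
Stage 3 (CLIP -5 14): clip(-1,-5,14)=-1, clip(7,-5,14)=7, clip(-1,-5,14)=-1, clip(3,-5,14)=3, clip(1,-5,14)=1, clip(0,-5,14)=0, clip(7,-5,14)=7 -> [-1, 7, -1, 3, 1, 0, 7]
Stage 4 (CLIP -1 2): clip(-1,-1,2)=-1, clip(7,-1,2)=2, clip(-1,-1,2)=-1, clip(3,-1,2)=2, clip(1,-1,2)=1, clip(0,-1,2)=0, clip(7,-1,2)=2 -> [-1, 2, -1, 2, 1, 0, 2]
Stage 5 (SUM): sum[0..0]=-1, sum[0..1]=1, sum[0..2]=0, sum[0..3]=2, sum[0..4]=3, sum[0..5]=3, sum[0..6]=5 -> [-1, 1, 0, 2, 3, 3, 5]
Stage 6 (AMPLIFY -1): -1*-1=1, 1*-1=-1, 0*-1=0, 2*-1=-2, 3*-1=-3, 3*-1=-3, 5*-1=-5 -> [1, -1, 0, -2, -3, -3, -5]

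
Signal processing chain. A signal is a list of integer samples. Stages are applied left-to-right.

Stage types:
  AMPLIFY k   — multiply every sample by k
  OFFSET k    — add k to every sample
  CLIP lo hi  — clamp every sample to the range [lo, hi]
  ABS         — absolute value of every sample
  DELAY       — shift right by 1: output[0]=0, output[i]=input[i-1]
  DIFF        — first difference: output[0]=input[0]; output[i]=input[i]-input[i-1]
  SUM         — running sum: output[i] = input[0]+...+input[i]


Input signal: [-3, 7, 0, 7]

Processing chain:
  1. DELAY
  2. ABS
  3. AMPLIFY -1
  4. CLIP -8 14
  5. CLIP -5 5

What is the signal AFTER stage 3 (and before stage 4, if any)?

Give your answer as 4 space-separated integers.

Input: [-3, 7, 0, 7]
Stage 1 (DELAY): [0, -3, 7, 0] = [0, -3, 7, 0] -> [0, -3, 7, 0]
Stage 2 (ABS): |0|=0, |-3|=3, |7|=7, |0|=0 -> [0, 3, 7, 0]
Stage 3 (AMPLIFY -1): 0*-1=0, 3*-1=-3, 7*-1=-7, 0*-1=0 -> [0, -3, -7, 0]

Answer: 0 -3 -7 0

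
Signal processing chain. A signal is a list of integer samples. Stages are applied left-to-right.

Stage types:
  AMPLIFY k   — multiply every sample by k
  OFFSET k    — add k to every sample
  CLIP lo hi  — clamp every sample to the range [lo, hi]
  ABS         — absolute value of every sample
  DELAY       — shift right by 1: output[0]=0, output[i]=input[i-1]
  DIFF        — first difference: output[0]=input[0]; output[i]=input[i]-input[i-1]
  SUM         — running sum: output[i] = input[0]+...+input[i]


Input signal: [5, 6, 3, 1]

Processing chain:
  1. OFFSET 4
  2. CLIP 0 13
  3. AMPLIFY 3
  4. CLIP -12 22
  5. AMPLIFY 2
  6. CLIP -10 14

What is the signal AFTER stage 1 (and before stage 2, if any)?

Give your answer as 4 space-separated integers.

Input: [5, 6, 3, 1]
Stage 1 (OFFSET 4): 5+4=9, 6+4=10, 3+4=7, 1+4=5 -> [9, 10, 7, 5]

Answer: 9 10 7 5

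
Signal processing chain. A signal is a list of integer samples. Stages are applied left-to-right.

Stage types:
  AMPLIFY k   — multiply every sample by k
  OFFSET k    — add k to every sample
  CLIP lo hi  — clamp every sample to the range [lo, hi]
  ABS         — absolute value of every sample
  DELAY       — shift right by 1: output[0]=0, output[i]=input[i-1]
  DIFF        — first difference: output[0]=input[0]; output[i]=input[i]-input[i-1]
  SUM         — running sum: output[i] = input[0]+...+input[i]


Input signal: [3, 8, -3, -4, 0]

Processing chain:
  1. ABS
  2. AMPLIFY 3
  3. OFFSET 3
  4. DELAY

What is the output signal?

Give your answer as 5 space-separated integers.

Input: [3, 8, -3, -4, 0]
Stage 1 (ABS): |3|=3, |8|=8, |-3|=3, |-4|=4, |0|=0 -> [3, 8, 3, 4, 0]
Stage 2 (AMPLIFY 3): 3*3=9, 8*3=24, 3*3=9, 4*3=12, 0*3=0 -> [9, 24, 9, 12, 0]
Stage 3 (OFFSET 3): 9+3=12, 24+3=27, 9+3=12, 12+3=15, 0+3=3 -> [12, 27, 12, 15, 3]
Stage 4 (DELAY): [0, 12, 27, 12, 15] = [0, 12, 27, 12, 15] -> [0, 12, 27, 12, 15]

Answer: 0 12 27 12 15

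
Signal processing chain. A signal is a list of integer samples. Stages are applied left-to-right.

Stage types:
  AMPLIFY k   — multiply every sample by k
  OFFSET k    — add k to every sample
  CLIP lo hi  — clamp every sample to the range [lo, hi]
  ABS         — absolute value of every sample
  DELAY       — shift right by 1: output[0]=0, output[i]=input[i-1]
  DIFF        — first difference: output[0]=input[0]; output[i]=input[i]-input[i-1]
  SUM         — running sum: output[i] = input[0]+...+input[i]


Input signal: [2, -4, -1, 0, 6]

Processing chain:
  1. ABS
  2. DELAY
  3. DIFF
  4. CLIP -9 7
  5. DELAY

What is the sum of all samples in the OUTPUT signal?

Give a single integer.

Answer: 1

Derivation:
Input: [2, -4, -1, 0, 6]
Stage 1 (ABS): |2|=2, |-4|=4, |-1|=1, |0|=0, |6|=6 -> [2, 4, 1, 0, 6]
Stage 2 (DELAY): [0, 2, 4, 1, 0] = [0, 2, 4, 1, 0] -> [0, 2, 4, 1, 0]
Stage 3 (DIFF): s[0]=0, 2-0=2, 4-2=2, 1-4=-3, 0-1=-1 -> [0, 2, 2, -3, -1]
Stage 4 (CLIP -9 7): clip(0,-9,7)=0, clip(2,-9,7)=2, clip(2,-9,7)=2, clip(-3,-9,7)=-3, clip(-1,-9,7)=-1 -> [0, 2, 2, -3, -1]
Stage 5 (DELAY): [0, 0, 2, 2, -3] = [0, 0, 2, 2, -3] -> [0, 0, 2, 2, -3]
Output sum: 1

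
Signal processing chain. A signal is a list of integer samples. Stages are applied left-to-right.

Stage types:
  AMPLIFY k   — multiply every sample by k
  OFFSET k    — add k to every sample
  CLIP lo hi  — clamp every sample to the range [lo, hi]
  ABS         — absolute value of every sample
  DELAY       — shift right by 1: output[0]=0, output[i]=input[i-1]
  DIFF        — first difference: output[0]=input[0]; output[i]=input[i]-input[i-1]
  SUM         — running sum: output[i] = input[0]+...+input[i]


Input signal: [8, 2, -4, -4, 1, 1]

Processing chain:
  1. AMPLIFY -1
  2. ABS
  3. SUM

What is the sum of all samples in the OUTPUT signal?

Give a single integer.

Answer: 89

Derivation:
Input: [8, 2, -4, -4, 1, 1]
Stage 1 (AMPLIFY -1): 8*-1=-8, 2*-1=-2, -4*-1=4, -4*-1=4, 1*-1=-1, 1*-1=-1 -> [-8, -2, 4, 4, -1, -1]
Stage 2 (ABS): |-8|=8, |-2|=2, |4|=4, |4|=4, |-1|=1, |-1|=1 -> [8, 2, 4, 4, 1, 1]
Stage 3 (SUM): sum[0..0]=8, sum[0..1]=10, sum[0..2]=14, sum[0..3]=18, sum[0..4]=19, sum[0..5]=20 -> [8, 10, 14, 18, 19, 20]
Output sum: 89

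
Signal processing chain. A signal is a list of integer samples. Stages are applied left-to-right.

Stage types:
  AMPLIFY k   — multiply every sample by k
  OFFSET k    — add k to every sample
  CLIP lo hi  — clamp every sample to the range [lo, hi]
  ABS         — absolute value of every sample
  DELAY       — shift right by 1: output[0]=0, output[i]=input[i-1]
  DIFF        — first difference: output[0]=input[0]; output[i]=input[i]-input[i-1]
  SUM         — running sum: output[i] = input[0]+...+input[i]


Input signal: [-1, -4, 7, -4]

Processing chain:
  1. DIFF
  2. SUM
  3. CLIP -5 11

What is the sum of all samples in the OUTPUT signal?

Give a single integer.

Input: [-1, -4, 7, -4]
Stage 1 (DIFF): s[0]=-1, -4--1=-3, 7--4=11, -4-7=-11 -> [-1, -3, 11, -11]
Stage 2 (SUM): sum[0..0]=-1, sum[0..1]=-4, sum[0..2]=7, sum[0..3]=-4 -> [-1, -4, 7, -4]
Stage 3 (CLIP -5 11): clip(-1,-5,11)=-1, clip(-4,-5,11)=-4, clip(7,-5,11)=7, clip(-4,-5,11)=-4 -> [-1, -4, 7, -4]
Output sum: -2

Answer: -2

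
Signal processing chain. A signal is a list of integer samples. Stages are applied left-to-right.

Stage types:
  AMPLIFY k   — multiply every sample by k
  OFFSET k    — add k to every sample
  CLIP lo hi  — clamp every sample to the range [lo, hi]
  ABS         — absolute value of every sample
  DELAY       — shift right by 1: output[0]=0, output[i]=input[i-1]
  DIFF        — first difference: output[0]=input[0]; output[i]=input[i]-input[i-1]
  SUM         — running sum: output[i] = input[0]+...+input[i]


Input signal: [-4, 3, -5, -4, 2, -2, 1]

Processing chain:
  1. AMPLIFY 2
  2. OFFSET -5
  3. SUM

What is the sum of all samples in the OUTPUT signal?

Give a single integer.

Input: [-4, 3, -5, -4, 2, -2, 1]
Stage 1 (AMPLIFY 2): -4*2=-8, 3*2=6, -5*2=-10, -4*2=-8, 2*2=4, -2*2=-4, 1*2=2 -> [-8, 6, -10, -8, 4, -4, 2]
Stage 2 (OFFSET -5): -8+-5=-13, 6+-5=1, -10+-5=-15, -8+-5=-13, 4+-5=-1, -4+-5=-9, 2+-5=-3 -> [-13, 1, -15, -13, -1, -9, -3]
Stage 3 (SUM): sum[0..0]=-13, sum[0..1]=-12, sum[0..2]=-27, sum[0..3]=-40, sum[0..4]=-41, sum[0..5]=-50, sum[0..6]=-53 -> [-13, -12, -27, -40, -41, -50, -53]
Output sum: -236

Answer: -236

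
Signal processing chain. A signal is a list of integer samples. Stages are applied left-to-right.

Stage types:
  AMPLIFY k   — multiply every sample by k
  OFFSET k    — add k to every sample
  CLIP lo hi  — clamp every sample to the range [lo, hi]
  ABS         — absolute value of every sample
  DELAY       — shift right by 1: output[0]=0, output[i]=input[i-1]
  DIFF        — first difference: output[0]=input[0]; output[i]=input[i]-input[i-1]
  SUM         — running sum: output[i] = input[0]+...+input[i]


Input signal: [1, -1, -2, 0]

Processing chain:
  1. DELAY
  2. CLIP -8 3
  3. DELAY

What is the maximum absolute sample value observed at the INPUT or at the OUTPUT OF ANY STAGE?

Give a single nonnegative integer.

Answer: 2

Derivation:
Input: [1, -1, -2, 0] (max |s|=2)
Stage 1 (DELAY): [0, 1, -1, -2] = [0, 1, -1, -2] -> [0, 1, -1, -2] (max |s|=2)
Stage 2 (CLIP -8 3): clip(0,-8,3)=0, clip(1,-8,3)=1, clip(-1,-8,3)=-1, clip(-2,-8,3)=-2 -> [0, 1, -1, -2] (max |s|=2)
Stage 3 (DELAY): [0, 0, 1, -1] = [0, 0, 1, -1] -> [0, 0, 1, -1] (max |s|=1)
Overall max amplitude: 2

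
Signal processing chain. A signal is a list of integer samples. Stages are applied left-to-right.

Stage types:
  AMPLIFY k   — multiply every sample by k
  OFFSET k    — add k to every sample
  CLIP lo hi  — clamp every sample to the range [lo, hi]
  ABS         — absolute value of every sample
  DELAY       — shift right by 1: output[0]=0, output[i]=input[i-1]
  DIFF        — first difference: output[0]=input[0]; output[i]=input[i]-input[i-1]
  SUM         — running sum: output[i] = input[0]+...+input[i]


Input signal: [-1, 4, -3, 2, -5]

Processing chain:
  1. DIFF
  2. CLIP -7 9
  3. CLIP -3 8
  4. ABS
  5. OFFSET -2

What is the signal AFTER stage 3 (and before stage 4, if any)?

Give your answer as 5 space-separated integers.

Answer: -1 5 -3 5 -3

Derivation:
Input: [-1, 4, -3, 2, -5]
Stage 1 (DIFF): s[0]=-1, 4--1=5, -3-4=-7, 2--3=5, -5-2=-7 -> [-1, 5, -7, 5, -7]
Stage 2 (CLIP -7 9): clip(-1,-7,9)=-1, clip(5,-7,9)=5, clip(-7,-7,9)=-7, clip(5,-7,9)=5, clip(-7,-7,9)=-7 -> [-1, 5, -7, 5, -7]
Stage 3 (CLIP -3 8): clip(-1,-3,8)=-1, clip(5,-3,8)=5, clip(-7,-3,8)=-3, clip(5,-3,8)=5, clip(-7,-3,8)=-3 -> [-1, 5, -3, 5, -3]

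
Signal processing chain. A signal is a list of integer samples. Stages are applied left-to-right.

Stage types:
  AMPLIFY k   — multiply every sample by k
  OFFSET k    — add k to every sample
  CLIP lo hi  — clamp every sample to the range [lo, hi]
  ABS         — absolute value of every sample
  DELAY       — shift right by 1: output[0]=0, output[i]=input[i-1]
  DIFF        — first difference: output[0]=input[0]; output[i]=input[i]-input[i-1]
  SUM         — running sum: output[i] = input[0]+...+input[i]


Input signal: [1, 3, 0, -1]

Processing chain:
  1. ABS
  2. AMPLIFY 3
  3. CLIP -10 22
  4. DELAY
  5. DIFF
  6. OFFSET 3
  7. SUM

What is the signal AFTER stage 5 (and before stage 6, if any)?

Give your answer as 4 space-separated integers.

Input: [1, 3, 0, -1]
Stage 1 (ABS): |1|=1, |3|=3, |0|=0, |-1|=1 -> [1, 3, 0, 1]
Stage 2 (AMPLIFY 3): 1*3=3, 3*3=9, 0*3=0, 1*3=3 -> [3, 9, 0, 3]
Stage 3 (CLIP -10 22): clip(3,-10,22)=3, clip(9,-10,22)=9, clip(0,-10,22)=0, clip(3,-10,22)=3 -> [3, 9, 0, 3]
Stage 4 (DELAY): [0, 3, 9, 0] = [0, 3, 9, 0] -> [0, 3, 9, 0]
Stage 5 (DIFF): s[0]=0, 3-0=3, 9-3=6, 0-9=-9 -> [0, 3, 6, -9]

Answer: 0 3 6 -9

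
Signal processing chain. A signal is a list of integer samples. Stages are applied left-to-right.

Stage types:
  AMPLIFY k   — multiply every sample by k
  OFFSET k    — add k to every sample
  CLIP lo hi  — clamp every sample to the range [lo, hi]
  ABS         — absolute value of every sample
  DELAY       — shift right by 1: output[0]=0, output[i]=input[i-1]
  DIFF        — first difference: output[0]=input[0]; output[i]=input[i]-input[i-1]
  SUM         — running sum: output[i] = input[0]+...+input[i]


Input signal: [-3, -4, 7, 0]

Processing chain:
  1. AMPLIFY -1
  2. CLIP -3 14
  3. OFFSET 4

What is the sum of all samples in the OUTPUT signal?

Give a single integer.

Input: [-3, -4, 7, 0]
Stage 1 (AMPLIFY -1): -3*-1=3, -4*-1=4, 7*-1=-7, 0*-1=0 -> [3, 4, -7, 0]
Stage 2 (CLIP -3 14): clip(3,-3,14)=3, clip(4,-3,14)=4, clip(-7,-3,14)=-3, clip(0,-3,14)=0 -> [3, 4, -3, 0]
Stage 3 (OFFSET 4): 3+4=7, 4+4=8, -3+4=1, 0+4=4 -> [7, 8, 1, 4]
Output sum: 20

Answer: 20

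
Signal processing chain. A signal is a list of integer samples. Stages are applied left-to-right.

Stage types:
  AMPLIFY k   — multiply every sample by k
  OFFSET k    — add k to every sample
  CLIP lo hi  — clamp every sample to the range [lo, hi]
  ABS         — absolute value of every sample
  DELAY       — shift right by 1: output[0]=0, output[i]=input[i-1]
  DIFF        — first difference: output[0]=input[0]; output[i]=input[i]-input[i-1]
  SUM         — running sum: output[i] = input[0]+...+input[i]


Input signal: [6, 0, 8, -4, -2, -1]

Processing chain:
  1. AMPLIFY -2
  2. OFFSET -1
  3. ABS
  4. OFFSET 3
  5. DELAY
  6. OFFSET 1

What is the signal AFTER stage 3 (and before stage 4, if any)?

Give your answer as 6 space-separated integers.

Answer: 13 1 17 7 3 1

Derivation:
Input: [6, 0, 8, -4, -2, -1]
Stage 1 (AMPLIFY -2): 6*-2=-12, 0*-2=0, 8*-2=-16, -4*-2=8, -2*-2=4, -1*-2=2 -> [-12, 0, -16, 8, 4, 2]
Stage 2 (OFFSET -1): -12+-1=-13, 0+-1=-1, -16+-1=-17, 8+-1=7, 4+-1=3, 2+-1=1 -> [-13, -1, -17, 7, 3, 1]
Stage 3 (ABS): |-13|=13, |-1|=1, |-17|=17, |7|=7, |3|=3, |1|=1 -> [13, 1, 17, 7, 3, 1]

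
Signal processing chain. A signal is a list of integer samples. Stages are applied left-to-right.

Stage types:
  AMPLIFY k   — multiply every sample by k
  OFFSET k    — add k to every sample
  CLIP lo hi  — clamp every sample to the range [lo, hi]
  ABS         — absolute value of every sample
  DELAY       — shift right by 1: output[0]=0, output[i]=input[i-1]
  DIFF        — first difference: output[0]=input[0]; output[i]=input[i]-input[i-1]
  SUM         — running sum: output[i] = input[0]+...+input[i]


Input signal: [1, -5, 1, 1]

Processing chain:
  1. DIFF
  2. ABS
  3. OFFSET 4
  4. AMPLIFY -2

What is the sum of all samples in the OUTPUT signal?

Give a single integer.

Answer: -58

Derivation:
Input: [1, -5, 1, 1]
Stage 1 (DIFF): s[0]=1, -5-1=-6, 1--5=6, 1-1=0 -> [1, -6, 6, 0]
Stage 2 (ABS): |1|=1, |-6|=6, |6|=6, |0|=0 -> [1, 6, 6, 0]
Stage 3 (OFFSET 4): 1+4=5, 6+4=10, 6+4=10, 0+4=4 -> [5, 10, 10, 4]
Stage 4 (AMPLIFY -2): 5*-2=-10, 10*-2=-20, 10*-2=-20, 4*-2=-8 -> [-10, -20, -20, -8]
Output sum: -58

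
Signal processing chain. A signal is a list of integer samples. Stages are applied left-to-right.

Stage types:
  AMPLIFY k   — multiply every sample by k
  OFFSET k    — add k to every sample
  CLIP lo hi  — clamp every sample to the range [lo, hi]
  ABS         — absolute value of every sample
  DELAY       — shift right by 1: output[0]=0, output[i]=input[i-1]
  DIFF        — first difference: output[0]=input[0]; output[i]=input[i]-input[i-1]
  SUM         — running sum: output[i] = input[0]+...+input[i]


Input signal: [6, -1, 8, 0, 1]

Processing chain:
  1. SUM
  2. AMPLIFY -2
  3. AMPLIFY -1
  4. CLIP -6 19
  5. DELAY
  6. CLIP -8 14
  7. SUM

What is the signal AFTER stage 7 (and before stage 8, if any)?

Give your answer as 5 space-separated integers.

Input: [6, -1, 8, 0, 1]
Stage 1 (SUM): sum[0..0]=6, sum[0..1]=5, sum[0..2]=13, sum[0..3]=13, sum[0..4]=14 -> [6, 5, 13, 13, 14]
Stage 2 (AMPLIFY -2): 6*-2=-12, 5*-2=-10, 13*-2=-26, 13*-2=-26, 14*-2=-28 -> [-12, -10, -26, -26, -28]
Stage 3 (AMPLIFY -1): -12*-1=12, -10*-1=10, -26*-1=26, -26*-1=26, -28*-1=28 -> [12, 10, 26, 26, 28]
Stage 4 (CLIP -6 19): clip(12,-6,19)=12, clip(10,-6,19)=10, clip(26,-6,19)=19, clip(26,-6,19)=19, clip(28,-6,19)=19 -> [12, 10, 19, 19, 19]
Stage 5 (DELAY): [0, 12, 10, 19, 19] = [0, 12, 10, 19, 19] -> [0, 12, 10, 19, 19]
Stage 6 (CLIP -8 14): clip(0,-8,14)=0, clip(12,-8,14)=12, clip(10,-8,14)=10, clip(19,-8,14)=14, clip(19,-8,14)=14 -> [0, 12, 10, 14, 14]
Stage 7 (SUM): sum[0..0]=0, sum[0..1]=12, sum[0..2]=22, sum[0..3]=36, sum[0..4]=50 -> [0, 12, 22, 36, 50]

Answer: 0 12 22 36 50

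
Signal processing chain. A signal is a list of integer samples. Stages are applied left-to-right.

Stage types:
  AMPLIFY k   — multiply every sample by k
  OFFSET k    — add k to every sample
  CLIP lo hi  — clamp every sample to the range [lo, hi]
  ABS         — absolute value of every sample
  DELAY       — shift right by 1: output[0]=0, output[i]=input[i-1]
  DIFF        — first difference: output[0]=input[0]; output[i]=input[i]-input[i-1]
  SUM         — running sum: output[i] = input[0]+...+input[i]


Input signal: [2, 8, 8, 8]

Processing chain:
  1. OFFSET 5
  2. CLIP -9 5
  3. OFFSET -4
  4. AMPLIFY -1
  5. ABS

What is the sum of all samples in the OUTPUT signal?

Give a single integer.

Answer: 4

Derivation:
Input: [2, 8, 8, 8]
Stage 1 (OFFSET 5): 2+5=7, 8+5=13, 8+5=13, 8+5=13 -> [7, 13, 13, 13]
Stage 2 (CLIP -9 5): clip(7,-9,5)=5, clip(13,-9,5)=5, clip(13,-9,5)=5, clip(13,-9,5)=5 -> [5, 5, 5, 5]
Stage 3 (OFFSET -4): 5+-4=1, 5+-4=1, 5+-4=1, 5+-4=1 -> [1, 1, 1, 1]
Stage 4 (AMPLIFY -1): 1*-1=-1, 1*-1=-1, 1*-1=-1, 1*-1=-1 -> [-1, -1, -1, -1]
Stage 5 (ABS): |-1|=1, |-1|=1, |-1|=1, |-1|=1 -> [1, 1, 1, 1]
Output sum: 4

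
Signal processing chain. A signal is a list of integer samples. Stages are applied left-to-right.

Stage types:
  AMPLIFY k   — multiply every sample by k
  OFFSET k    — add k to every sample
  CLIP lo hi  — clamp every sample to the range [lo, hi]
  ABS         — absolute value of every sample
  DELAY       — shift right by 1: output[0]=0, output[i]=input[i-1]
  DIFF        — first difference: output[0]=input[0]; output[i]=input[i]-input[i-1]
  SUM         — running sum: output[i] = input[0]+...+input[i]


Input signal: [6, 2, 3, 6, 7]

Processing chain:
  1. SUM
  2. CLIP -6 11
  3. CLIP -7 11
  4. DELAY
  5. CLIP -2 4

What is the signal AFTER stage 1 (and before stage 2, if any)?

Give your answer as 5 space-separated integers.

Input: [6, 2, 3, 6, 7]
Stage 1 (SUM): sum[0..0]=6, sum[0..1]=8, sum[0..2]=11, sum[0..3]=17, sum[0..4]=24 -> [6, 8, 11, 17, 24]

Answer: 6 8 11 17 24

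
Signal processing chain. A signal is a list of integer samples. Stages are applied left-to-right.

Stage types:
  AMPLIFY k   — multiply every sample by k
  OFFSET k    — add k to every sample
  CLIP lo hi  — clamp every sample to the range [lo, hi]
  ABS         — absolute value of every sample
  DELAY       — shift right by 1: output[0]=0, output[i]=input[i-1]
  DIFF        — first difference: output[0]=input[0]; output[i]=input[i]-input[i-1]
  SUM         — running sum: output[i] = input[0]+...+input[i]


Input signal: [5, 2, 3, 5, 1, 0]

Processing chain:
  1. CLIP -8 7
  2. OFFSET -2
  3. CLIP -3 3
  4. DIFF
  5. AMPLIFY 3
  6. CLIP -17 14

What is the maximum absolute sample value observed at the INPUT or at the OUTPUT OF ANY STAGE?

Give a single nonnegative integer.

Input: [5, 2, 3, 5, 1, 0] (max |s|=5)
Stage 1 (CLIP -8 7): clip(5,-8,7)=5, clip(2,-8,7)=2, clip(3,-8,7)=3, clip(5,-8,7)=5, clip(1,-8,7)=1, clip(0,-8,7)=0 -> [5, 2, 3, 5, 1, 0] (max |s|=5)
Stage 2 (OFFSET -2): 5+-2=3, 2+-2=0, 3+-2=1, 5+-2=3, 1+-2=-1, 0+-2=-2 -> [3, 0, 1, 3, -1, -2] (max |s|=3)
Stage 3 (CLIP -3 3): clip(3,-3,3)=3, clip(0,-3,3)=0, clip(1,-3,3)=1, clip(3,-3,3)=3, clip(-1,-3,3)=-1, clip(-2,-3,3)=-2 -> [3, 0, 1, 3, -1, -2] (max |s|=3)
Stage 4 (DIFF): s[0]=3, 0-3=-3, 1-0=1, 3-1=2, -1-3=-4, -2--1=-1 -> [3, -3, 1, 2, -4, -1] (max |s|=4)
Stage 5 (AMPLIFY 3): 3*3=9, -3*3=-9, 1*3=3, 2*3=6, -4*3=-12, -1*3=-3 -> [9, -9, 3, 6, -12, -3] (max |s|=12)
Stage 6 (CLIP -17 14): clip(9,-17,14)=9, clip(-9,-17,14)=-9, clip(3,-17,14)=3, clip(6,-17,14)=6, clip(-12,-17,14)=-12, clip(-3,-17,14)=-3 -> [9, -9, 3, 6, -12, -3] (max |s|=12)
Overall max amplitude: 12

Answer: 12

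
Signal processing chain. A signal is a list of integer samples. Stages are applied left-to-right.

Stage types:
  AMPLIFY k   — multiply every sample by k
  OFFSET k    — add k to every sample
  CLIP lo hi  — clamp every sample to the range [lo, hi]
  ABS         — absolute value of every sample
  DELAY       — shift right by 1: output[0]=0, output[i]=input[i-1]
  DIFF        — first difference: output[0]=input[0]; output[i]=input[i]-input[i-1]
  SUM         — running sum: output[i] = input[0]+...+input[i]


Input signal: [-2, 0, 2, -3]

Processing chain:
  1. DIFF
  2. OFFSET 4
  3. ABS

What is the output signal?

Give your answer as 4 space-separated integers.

Input: [-2, 0, 2, -3]
Stage 1 (DIFF): s[0]=-2, 0--2=2, 2-0=2, -3-2=-5 -> [-2, 2, 2, -5]
Stage 2 (OFFSET 4): -2+4=2, 2+4=6, 2+4=6, -5+4=-1 -> [2, 6, 6, -1]
Stage 3 (ABS): |2|=2, |6|=6, |6|=6, |-1|=1 -> [2, 6, 6, 1]

Answer: 2 6 6 1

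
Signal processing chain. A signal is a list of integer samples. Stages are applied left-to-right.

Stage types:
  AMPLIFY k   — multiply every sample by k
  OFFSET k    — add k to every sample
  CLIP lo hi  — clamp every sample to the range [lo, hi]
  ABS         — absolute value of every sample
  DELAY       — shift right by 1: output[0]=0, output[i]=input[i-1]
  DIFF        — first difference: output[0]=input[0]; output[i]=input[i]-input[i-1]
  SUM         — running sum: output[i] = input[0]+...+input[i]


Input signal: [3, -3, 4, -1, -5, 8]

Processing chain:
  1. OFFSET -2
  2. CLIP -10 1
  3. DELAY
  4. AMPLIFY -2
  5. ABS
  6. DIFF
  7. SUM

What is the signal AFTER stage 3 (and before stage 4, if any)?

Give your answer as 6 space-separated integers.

Answer: 0 1 -5 1 -3 -7

Derivation:
Input: [3, -3, 4, -1, -5, 8]
Stage 1 (OFFSET -2): 3+-2=1, -3+-2=-5, 4+-2=2, -1+-2=-3, -5+-2=-7, 8+-2=6 -> [1, -5, 2, -3, -7, 6]
Stage 2 (CLIP -10 1): clip(1,-10,1)=1, clip(-5,-10,1)=-5, clip(2,-10,1)=1, clip(-3,-10,1)=-3, clip(-7,-10,1)=-7, clip(6,-10,1)=1 -> [1, -5, 1, -3, -7, 1]
Stage 3 (DELAY): [0, 1, -5, 1, -3, -7] = [0, 1, -5, 1, -3, -7] -> [0, 1, -5, 1, -3, -7]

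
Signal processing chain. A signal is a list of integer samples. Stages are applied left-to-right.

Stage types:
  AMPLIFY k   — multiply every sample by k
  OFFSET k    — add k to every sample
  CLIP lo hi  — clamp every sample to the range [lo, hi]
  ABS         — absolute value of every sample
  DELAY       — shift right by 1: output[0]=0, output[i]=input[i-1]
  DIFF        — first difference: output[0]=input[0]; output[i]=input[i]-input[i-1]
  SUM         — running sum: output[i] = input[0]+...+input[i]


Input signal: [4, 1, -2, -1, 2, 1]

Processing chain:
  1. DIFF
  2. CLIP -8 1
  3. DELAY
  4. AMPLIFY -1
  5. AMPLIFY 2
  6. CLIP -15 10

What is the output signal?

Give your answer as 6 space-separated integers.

Input: [4, 1, -2, -1, 2, 1]
Stage 1 (DIFF): s[0]=4, 1-4=-3, -2-1=-3, -1--2=1, 2--1=3, 1-2=-1 -> [4, -3, -3, 1, 3, -1]
Stage 2 (CLIP -8 1): clip(4,-8,1)=1, clip(-3,-8,1)=-3, clip(-3,-8,1)=-3, clip(1,-8,1)=1, clip(3,-8,1)=1, clip(-1,-8,1)=-1 -> [1, -3, -3, 1, 1, -1]
Stage 3 (DELAY): [0, 1, -3, -3, 1, 1] = [0, 1, -3, -3, 1, 1] -> [0, 1, -3, -3, 1, 1]
Stage 4 (AMPLIFY -1): 0*-1=0, 1*-1=-1, -3*-1=3, -3*-1=3, 1*-1=-1, 1*-1=-1 -> [0, -1, 3, 3, -1, -1]
Stage 5 (AMPLIFY 2): 0*2=0, -1*2=-2, 3*2=6, 3*2=6, -1*2=-2, -1*2=-2 -> [0, -2, 6, 6, -2, -2]
Stage 6 (CLIP -15 10): clip(0,-15,10)=0, clip(-2,-15,10)=-2, clip(6,-15,10)=6, clip(6,-15,10)=6, clip(-2,-15,10)=-2, clip(-2,-15,10)=-2 -> [0, -2, 6, 6, -2, -2]

Answer: 0 -2 6 6 -2 -2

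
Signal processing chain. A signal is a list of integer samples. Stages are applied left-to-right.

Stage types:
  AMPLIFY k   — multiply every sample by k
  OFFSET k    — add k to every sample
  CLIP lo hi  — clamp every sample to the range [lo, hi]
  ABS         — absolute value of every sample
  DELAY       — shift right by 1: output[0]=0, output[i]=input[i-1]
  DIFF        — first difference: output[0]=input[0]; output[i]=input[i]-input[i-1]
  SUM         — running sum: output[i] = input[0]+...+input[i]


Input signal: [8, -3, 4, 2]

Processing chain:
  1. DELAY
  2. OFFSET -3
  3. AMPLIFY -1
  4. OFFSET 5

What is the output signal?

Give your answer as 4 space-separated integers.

Input: [8, -3, 4, 2]
Stage 1 (DELAY): [0, 8, -3, 4] = [0, 8, -3, 4] -> [0, 8, -3, 4]
Stage 2 (OFFSET -3): 0+-3=-3, 8+-3=5, -3+-3=-6, 4+-3=1 -> [-3, 5, -6, 1]
Stage 3 (AMPLIFY -1): -3*-1=3, 5*-1=-5, -6*-1=6, 1*-1=-1 -> [3, -5, 6, -1]
Stage 4 (OFFSET 5): 3+5=8, -5+5=0, 6+5=11, -1+5=4 -> [8, 0, 11, 4]

Answer: 8 0 11 4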